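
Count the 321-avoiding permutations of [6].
C_6 = 132

These 321-avoiding permutations are counted by the Catalan number C_n = (1/(n + 1)) · C(2n, n). For n = 6: C_6 = (1/7) · C(12, 6) = 924/7 = 132.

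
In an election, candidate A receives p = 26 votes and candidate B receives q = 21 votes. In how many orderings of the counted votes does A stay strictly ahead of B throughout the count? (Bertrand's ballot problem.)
Strict-lead orderings = 1335293573130

Total orderings of the 47 votes with 26 for A: C(47, 26) = 12551759587422. By the Bertrand ballot formula (Cycle Lemma / reflection principle), the number of orderings in which A is strictly ahead of B throughout is (p − q)/(p + q) · C(p + q, p) = (26 − 21)/(26 + 21) · 12551759587422 = 1335293573130.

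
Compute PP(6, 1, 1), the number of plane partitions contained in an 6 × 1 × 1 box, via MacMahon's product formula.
PP(6, 1, 1) = 7

Evaluate the triple product over i = 1..6, j = 1..1, k = 1..1. The factors are (2/1) · (3/2) · (4/3) · (5/4) · (6/5) · (7/6). The numerators and denominators telescope so the product is an integer; carrying out the multiplication exactly gives PP(6, 1, 1) = 7.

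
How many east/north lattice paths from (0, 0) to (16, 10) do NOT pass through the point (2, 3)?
Number of paths = 4148935

Total paths from (0, 0) to (16, 10): C(26, 16) = 5311735. Paths through (2, 3): (paths (0, 0) → (2, 3)) × (paths (2, 3) → (16, 10)) = C(5, 2) · C(21, 14) = 10 · 116280 = 1162800. Avoidance count = 5311735 − 1162800 = 4148935.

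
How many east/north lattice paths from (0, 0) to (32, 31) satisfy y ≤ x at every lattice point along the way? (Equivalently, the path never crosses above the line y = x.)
Number of paths = 55534064877048198

By the reflection principle (André's argument), the number of monotone paths to (32, 31) with n ≤ m that never go above y = x is C(63, 32) − C(63, 33) = 916312070471295267 − 860778005594247069 = 55534064877048198.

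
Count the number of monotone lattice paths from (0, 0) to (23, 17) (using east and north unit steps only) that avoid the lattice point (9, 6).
Number of paths = 66423091800

Total paths from (0, 0) to (23, 17): C(40, 23) = 88732378800. Paths through (9, 6): (paths (0, 0) → (9, 6)) × (paths (9, 6) → (23, 17)) = C(15, 9) · C(25, 14) = 5005 · 4457400 = 22309287000. Avoidance count = 88732378800 − 22309287000 = 66423091800.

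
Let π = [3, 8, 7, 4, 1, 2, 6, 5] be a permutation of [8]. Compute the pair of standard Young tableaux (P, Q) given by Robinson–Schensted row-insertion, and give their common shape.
P = [1, 2, 5] / [3, 4, 6] / [7] / [8];  Q = [1, 2, 7] / [3, 6, 8] / [4] / [5];  common shape = (3, 3, 1, 1)

Row-insert the values π_1, π_2, … into P one at a time, bumping the leftmost entry strictly greater than the inserted value down to the next row. The recording tableau Q records, in position (i, j), the step at which that cell was added to P.
  Insert 3 (step 1): P = [3];  Q = [1]
  Insert 8 (step 2): P = [3, 8];  Q = [1, 2]
  Insert 7 (step 3): P = [3, 7] / [8];  Q = [1, 2] / [3]
  Insert 4 (step 4): P = [3, 4] / [7] / [8];  Q = [1, 2] / [3] / [4]
  Insert 1 (step 5): P = [1, 4] / [3] / [7] / [8];  Q = [1, 2] / [3] / [4] / [5]
  Insert 2 (step 6): P = [1, 2] / [3, 4] / [7] / [8];  Q = [1, 2] / [3, 6] / [4] / [5]
  Insert 6 (step 7): P = [1, 2, 6] / [3, 4] / [7] / [8];  Q = [1, 2, 7] / [3, 6] / [4] / [5]
  Insert 5 (step 8): P = [1, 2, 5] / [3, 4, 6] / [7] / [8];  Q = [1, 2, 7] / [3, 6, 8] / [4] / [5]
Final shape: (3, 3, 1, 1).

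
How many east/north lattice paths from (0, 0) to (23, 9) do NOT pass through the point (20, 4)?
Number of paths = 27453744

Total paths from (0, 0) to (23, 9): C(32, 23) = 28048800. Paths through (20, 4): (paths (0, 0) → (20, 4)) × (paths (20, 4) → (23, 9)) = C(24, 20) · C(8, 3) = 10626 · 56 = 595056. Avoidance count = 28048800 − 595056 = 27453744.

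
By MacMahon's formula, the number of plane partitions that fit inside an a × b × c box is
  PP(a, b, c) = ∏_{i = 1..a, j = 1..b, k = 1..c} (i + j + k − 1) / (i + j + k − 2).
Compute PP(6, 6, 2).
PP(6, 6, 2) = 226512

Evaluate the triple product over i = 1..6, j = 1..6, k = 1..2. The factors are (2/1) · (3/2) · (3/2) · (4/3) · (4/3) · (5/4) · (5/4) · (6/5) · … (72 factors total). The numerators and denominators telescope so the product is an integer; carrying out the multiplication exactly gives PP(6, 6, 2) = 226512.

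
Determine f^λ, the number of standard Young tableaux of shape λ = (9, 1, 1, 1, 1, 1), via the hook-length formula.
# SYT of shape (9, 1, 1, 1, 1, 1) = 1287

Hook-length formula: f^λ = n! / Π hook(c), product over all cells c of the Young diagram. For λ = (9, 1, 1, 1, 1, 1), n = 14 boxes. Hook lengths by row (left-to-right, top-to-bottom): [14, 8, 7, 6, 5, 4, 3, 2, 1]; [5]; [4]; [3]; [2]; [1]. Product of hooks = 67737600. So f^λ = 14! / 67737600 = 87178291200 / 67737600 = 1287.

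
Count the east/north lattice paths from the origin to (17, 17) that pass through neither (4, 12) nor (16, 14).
Number of paths = 1736984240

Inclusion–exclusion. Total paths: C(34, 17) = 2333606220. Through P₁: C(16, 4)·C(18, 13) = 15593760. Through P₂: C(30, 16)·C(4, 1) = 581690700. Since P₁ is strictly southwest of P₂, a monotone path through both must visit P₁ then P₂; paths through both = C(16, 4)·C(14, 12)·C(4, 1) = 662480. Avoid both = 2333606220 − 15593760 − 581690700 + 662480 = 1736984240.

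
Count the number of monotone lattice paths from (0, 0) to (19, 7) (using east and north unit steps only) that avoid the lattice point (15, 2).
Number of paths = 640664

Total paths from (0, 0) to (19, 7): C(26, 19) = 657800. Paths through (15, 2): (paths (0, 0) → (15, 2)) × (paths (15, 2) → (19, 7)) = C(17, 15) · C(9, 4) = 136 · 126 = 17136. Avoidance count = 657800 − 17136 = 640664.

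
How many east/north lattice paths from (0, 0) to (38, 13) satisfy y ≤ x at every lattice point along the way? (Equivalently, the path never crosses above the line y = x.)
Number of paths = 317506779800

By the reflection principle (André's argument), the number of monotone paths to (38, 13) with n ≤ m that never go above y = x is C(51, 38) − C(51, 39) = 476260169700 − 158753389900 = 317506779800.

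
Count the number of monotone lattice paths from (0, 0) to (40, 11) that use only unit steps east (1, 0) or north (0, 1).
Number of paths = 47626016970

A monotone lattice path from (0, 0) to (40, 11) consists of 40 east steps and 11 north steps in some order, so it is determined by which 40 of the 51 steps are east. The count is C(51, 40) = 47626016970.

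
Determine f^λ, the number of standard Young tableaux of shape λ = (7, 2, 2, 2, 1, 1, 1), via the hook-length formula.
# SYT of shape (7, 2, 2, 2, 1, 1, 1) = 197120

Hook-length formula: f^λ = n! / Π hook(c), product over all cells c of the Young diagram. For λ = (7, 2, 2, 2, 1, 1, 1), n = 16 boxes. Hook lengths by row (left-to-right, top-to-bottom): [13, 9, 5, 4, 3, 2, 1]; [7, 3]; [6, 2]; [5, 1]; [3]; [2]; [1]. Product of hooks = 106142400. So f^λ = 16! / 106142400 = 20922789888000 / 106142400 = 197120.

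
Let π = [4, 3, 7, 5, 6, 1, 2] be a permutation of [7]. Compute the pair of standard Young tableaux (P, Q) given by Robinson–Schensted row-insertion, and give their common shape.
P = [1, 2, 6] / [3, 5] / [4, 7];  Q = [1, 3, 5] / [2, 4] / [6, 7];  common shape = (3, 2, 2)

Row-insert the values π_1, π_2, … into P one at a time, bumping the leftmost entry strictly greater than the inserted value down to the next row. The recording tableau Q records, in position (i, j), the step at which that cell was added to P.
  Insert 4 (step 1): P = [4];  Q = [1]
  Insert 3 (step 2): P = [3] / [4];  Q = [1] / [2]
  Insert 7 (step 3): P = [3, 7] / [4];  Q = [1, 3] / [2]
  Insert 5 (step 4): P = [3, 5] / [4, 7];  Q = [1, 3] / [2, 4]
  Insert 6 (step 5): P = [3, 5, 6] / [4, 7];  Q = [1, 3, 5] / [2, 4]
  Insert 1 (step 6): P = [1, 5, 6] / [3, 7] / [4];  Q = [1, 3, 5] / [2, 4] / [6]
  Insert 2 (step 7): P = [1, 2, 6] / [3, 5] / [4, 7];  Q = [1, 3, 5] / [2, 4] / [6, 7]
Final shape: (3, 2, 2).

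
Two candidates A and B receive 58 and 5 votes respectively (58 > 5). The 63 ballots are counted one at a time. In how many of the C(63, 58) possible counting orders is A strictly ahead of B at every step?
Strict-lead orderings = 5913157

Total orderings of the 63 votes with 58 for A: C(63, 58) = 7028847. By the Bertrand ballot formula (Cycle Lemma / reflection principle), the number of orderings in which A is strictly ahead of B throughout is (p − q)/(p + q) · C(p + q, p) = (58 − 5)/(58 + 5) · 7028847 = 5913157.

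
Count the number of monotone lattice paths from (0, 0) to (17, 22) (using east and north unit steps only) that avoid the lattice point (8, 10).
Number of paths = 38159328870

Total paths from (0, 0) to (17, 22): C(39, 17) = 51021117810. Paths through (8, 10): (paths (0, 0) → (8, 10)) × (paths (8, 10) → (17, 22)) = C(18, 8) · C(21, 9) = 43758 · 293930 = 12861788940. Avoidance count = 51021117810 − 12861788940 = 38159328870.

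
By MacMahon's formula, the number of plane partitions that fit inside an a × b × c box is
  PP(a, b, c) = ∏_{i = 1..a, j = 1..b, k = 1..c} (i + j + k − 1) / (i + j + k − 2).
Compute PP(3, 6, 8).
PP(3, 6, 8) = 614083470

Evaluate the triple product over i = 1..3, j = 1..6, k = 1..8. The factors are (2/1) · (3/2) · (4/3) · (5/4) · (6/5) · (7/6) · (8/7) · (9/8) · … (144 factors total). The numerators and denominators telescope so the product is an integer; carrying out the multiplication exactly gives PP(3, 6, 8) = 614083470.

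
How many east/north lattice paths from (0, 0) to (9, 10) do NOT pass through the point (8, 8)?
Number of paths = 53768

Total paths from (0, 0) to (9, 10): C(19, 9) = 92378. Paths through (8, 8): (paths (0, 0) → (8, 8)) × (paths (8, 8) → (9, 10)) = C(16, 8) · C(3, 1) = 12870 · 3 = 38610. Avoidance count = 92378 − 38610 = 53768.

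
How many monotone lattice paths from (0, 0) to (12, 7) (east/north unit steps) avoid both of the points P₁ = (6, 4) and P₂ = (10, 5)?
Number of paths = 21030

Inclusion–exclusion. Total paths: C(19, 12) = 50388. Through P₁: C(10, 6)·C(9, 6) = 17640. Through P₂: C(15, 10)·C(4, 2) = 18018. Since P₁ is strictly southwest of P₂, a monotone path through both must visit P₁ then P₂; paths through both = C(10, 6)·C(5, 4)·C(4, 2) = 6300. Avoid both = 50388 − 17640 − 18018 + 6300 = 21030.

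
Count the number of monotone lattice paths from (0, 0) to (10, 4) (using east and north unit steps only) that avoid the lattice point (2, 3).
Number of paths = 911

Total paths from (0, 0) to (10, 4): C(14, 10) = 1001. Paths through (2, 3): (paths (0, 0) → (2, 3)) × (paths (2, 3) → (10, 4)) = C(5, 2) · C(9, 8) = 10 · 9 = 90. Avoidance count = 1001 − 90 = 911.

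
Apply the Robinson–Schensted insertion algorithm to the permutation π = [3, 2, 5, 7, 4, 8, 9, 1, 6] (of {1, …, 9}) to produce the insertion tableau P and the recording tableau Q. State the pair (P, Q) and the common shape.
P = [1, 4, 6, 8, 9] / [2, 5, 7] / [3];  Q = [1, 3, 4, 6, 7] / [2, 5, 9] / [8];  common shape = (5, 3, 1)

Row-insert the values π_1, π_2, … into P one at a time, bumping the leftmost entry strictly greater than the inserted value down to the next row. The recording tableau Q records, in position (i, j), the step at which that cell was added to P.
  Insert 3 (step 1): P = [3];  Q = [1]
  Insert 2 (step 2): P = [2] / [3];  Q = [1] / [2]
  Insert 5 (step 3): P = [2, 5] / [3];  Q = [1, 3] / [2]
  Insert 7 (step 4): P = [2, 5, 7] / [3];  Q = [1, 3, 4] / [2]
  Insert 4 (step 5): P = [2, 4, 7] / [3, 5];  Q = [1, 3, 4] / [2, 5]
  Insert 8 (step 6): P = [2, 4, 7, 8] / [3, 5];  Q = [1, 3, 4, 6] / [2, 5]
  Insert 9 (step 7): P = [2, 4, 7, 8, 9] / [3, 5];  Q = [1, 3, 4, 6, 7] / [2, 5]
  Insert 1 (step 8): P = [1, 4, 7, 8, 9] / [2, 5] / [3];  Q = [1, 3, 4, 6, 7] / [2, 5] / [8]
  Insert 6 (step 9): P = [1, 4, 6, 8, 9] / [2, 5, 7] / [3];  Q = [1, 3, 4, 6, 7] / [2, 5, 9] / [8]
Final shape: (5, 3, 1).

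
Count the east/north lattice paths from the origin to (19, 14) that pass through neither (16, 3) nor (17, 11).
Number of paths = 603801894

Inclusion–exclusion. Total paths: C(33, 19) = 818809200. Through P₁: C(19, 16)·C(14, 3) = 352716. Through P₂: C(28, 17)·C(5, 2) = 214741800. Since P₁ is strictly southwest of P₂, a monotone path through both must visit P₁ then P₂; paths through both = C(19, 16)·C(9, 1)·C(5, 2) = 87210. Avoid both = 818809200 − 352716 − 214741800 + 87210 = 603801894.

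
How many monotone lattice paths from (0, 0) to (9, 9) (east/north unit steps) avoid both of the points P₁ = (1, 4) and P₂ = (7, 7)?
Number of paths = 24113

Inclusion–exclusion. Total paths: C(18, 9) = 48620. Through P₁: C(5, 1)·C(13, 8) = 6435. Through P₂: C(14, 7)·C(4, 2) = 20592. Since P₁ is strictly southwest of P₂, a monotone path through both must visit P₁ then P₂; paths through both = C(5, 1)·C(9, 6)·C(4, 2) = 2520. Avoid both = 48620 − 6435 − 20592 + 2520 = 24113.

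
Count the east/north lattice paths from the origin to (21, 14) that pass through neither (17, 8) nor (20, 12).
Number of paths = 1529015505

Inclusion–exclusion. Total paths: C(35, 21) = 2319959400. Through P₁: C(25, 17)·C(10, 4) = 227130750. Through P₂: C(32, 20)·C(3, 1) = 677378520. Since P₁ is strictly southwest of P₂, a monotone path through both must visit P₁ then P₂; paths through both = C(25, 17)·C(7, 3)·C(3, 1) = 113565375. Avoid both = 2319959400 − 227130750 − 677378520 + 113565375 = 1529015505.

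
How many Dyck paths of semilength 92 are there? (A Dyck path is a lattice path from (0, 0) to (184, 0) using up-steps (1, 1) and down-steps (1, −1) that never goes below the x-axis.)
C_92 = 15487357822491889407128326963778343232013931127835600

These Dyck paths are counted by the Catalan number C_n = (1/(n + 1)) · C(2n, n). For n = 92: C_92 = (1/93) · C(184, 92) = 1440324277491745714862934407631385920577295594888710800/93 = 15487357822491889407128326963778343232013931127835600.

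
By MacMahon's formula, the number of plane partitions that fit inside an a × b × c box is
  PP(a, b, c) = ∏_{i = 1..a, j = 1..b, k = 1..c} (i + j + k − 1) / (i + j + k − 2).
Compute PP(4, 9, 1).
PP(4, 9, 1) = 715

Evaluate the triple product over i = 1..4, j = 1..9, k = 1..1. The factors are (2/1) · (3/2) · (4/3) · (5/4) · (6/5) · (7/6) · (8/7) · (9/8) · … (36 factors total). The numerators and denominators telescope so the product is an integer; carrying out the multiplication exactly gives PP(4, 9, 1) = 715.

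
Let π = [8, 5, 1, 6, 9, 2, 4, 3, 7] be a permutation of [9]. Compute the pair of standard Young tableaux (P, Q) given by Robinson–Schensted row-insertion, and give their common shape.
P = [1, 2, 3, 7] / [4, 6, 9] / [5] / [8];  Q = [1, 4, 5, 9] / [2, 6, 7] / [3] / [8];  common shape = (4, 3, 1, 1)

Row-insert the values π_1, π_2, … into P one at a time, bumping the leftmost entry strictly greater than the inserted value down to the next row. The recording tableau Q records, in position (i, j), the step at which that cell was added to P.
  Insert 8 (step 1): P = [8];  Q = [1]
  Insert 5 (step 2): P = [5] / [8];  Q = [1] / [2]
  Insert 1 (step 3): P = [1] / [5] / [8];  Q = [1] / [2] / [3]
  Insert 6 (step 4): P = [1, 6] / [5] / [8];  Q = [1, 4] / [2] / [3]
  Insert 9 (step 5): P = [1, 6, 9] / [5] / [8];  Q = [1, 4, 5] / [2] / [3]
  Insert 2 (step 6): P = [1, 2, 9] / [5, 6] / [8];  Q = [1, 4, 5] / [2, 6] / [3]
  Insert 4 (step 7): P = [1, 2, 4] / [5, 6, 9] / [8];  Q = [1, 4, 5] / [2, 6, 7] / [3]
  Insert 3 (step 8): P = [1, 2, 3] / [4, 6, 9] / [5] / [8];  Q = [1, 4, 5] / [2, 6, 7] / [3] / [8]
  Insert 7 (step 9): P = [1, 2, 3, 7] / [4, 6, 9] / [5] / [8];  Q = [1, 4, 5, 9] / [2, 6, 7] / [3] / [8]
Final shape: (4, 3, 1, 1).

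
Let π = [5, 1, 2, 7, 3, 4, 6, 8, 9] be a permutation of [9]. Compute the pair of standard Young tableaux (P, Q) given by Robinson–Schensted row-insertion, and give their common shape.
P = [1, 2, 3, 4, 6, 8, 9] / [5, 7];  Q = [1, 3, 4, 6, 7, 8, 9] / [2, 5];  common shape = (7, 2)

Row-insert the values π_1, π_2, … into P one at a time, bumping the leftmost entry strictly greater than the inserted value down to the next row. The recording tableau Q records, in position (i, j), the step at which that cell was added to P.
  Insert 5 (step 1): P = [5];  Q = [1]
  Insert 1 (step 2): P = [1] / [5];  Q = [1] / [2]
  Insert 2 (step 3): P = [1, 2] / [5];  Q = [1, 3] / [2]
  Insert 7 (step 4): P = [1, 2, 7] / [5];  Q = [1, 3, 4] / [2]
  Insert 3 (step 5): P = [1, 2, 3] / [5, 7];  Q = [1, 3, 4] / [2, 5]
  Insert 4 (step 6): P = [1, 2, 3, 4] / [5, 7];  Q = [1, 3, 4, 6] / [2, 5]
  Insert 6 (step 7): P = [1, 2, 3, 4, 6] / [5, 7];  Q = [1, 3, 4, 6, 7] / [2, 5]
  Insert 8 (step 8): P = [1, 2, 3, 4, 6, 8] / [5, 7];  Q = [1, 3, 4, 6, 7, 8] / [2, 5]
  Insert 9 (step 9): P = [1, 2, 3, 4, 6, 8, 9] / [5, 7];  Q = [1, 3, 4, 6, 7, 8, 9] / [2, 5]
Final shape: (7, 2).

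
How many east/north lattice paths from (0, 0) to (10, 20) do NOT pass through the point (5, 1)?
Number of paths = 29789991

Total paths from (0, 0) to (10, 20): C(30, 10) = 30045015. Paths through (5, 1): (paths (0, 0) → (5, 1)) × (paths (5, 1) → (10, 20)) = C(6, 5) · C(24, 5) = 6 · 42504 = 255024. Avoidance count = 30045015 − 255024 = 29789991.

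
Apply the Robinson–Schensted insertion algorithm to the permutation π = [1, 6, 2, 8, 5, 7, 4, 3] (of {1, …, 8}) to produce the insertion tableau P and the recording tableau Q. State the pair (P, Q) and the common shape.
P = [1, 2, 3, 7] / [4, 8] / [5] / [6];  Q = [1, 2, 4, 6] / [3, 5] / [7] / [8];  common shape = (4, 2, 1, 1)

Row-insert the values π_1, π_2, … into P one at a time, bumping the leftmost entry strictly greater than the inserted value down to the next row. The recording tableau Q records, in position (i, j), the step at which that cell was added to P.
  Insert 1 (step 1): P = [1];  Q = [1]
  Insert 6 (step 2): P = [1, 6];  Q = [1, 2]
  Insert 2 (step 3): P = [1, 2] / [6];  Q = [1, 2] / [3]
  Insert 8 (step 4): P = [1, 2, 8] / [6];  Q = [1, 2, 4] / [3]
  Insert 5 (step 5): P = [1, 2, 5] / [6, 8];  Q = [1, 2, 4] / [3, 5]
  Insert 7 (step 6): P = [1, 2, 5, 7] / [6, 8];  Q = [1, 2, 4, 6] / [3, 5]
  Insert 4 (step 7): P = [1, 2, 4, 7] / [5, 8] / [6];  Q = [1, 2, 4, 6] / [3, 5] / [7]
  Insert 3 (step 8): P = [1, 2, 3, 7] / [4, 8] / [5] / [6];  Q = [1, 2, 4, 6] / [3, 5] / [7] / [8]
Final shape: (4, 2, 1, 1).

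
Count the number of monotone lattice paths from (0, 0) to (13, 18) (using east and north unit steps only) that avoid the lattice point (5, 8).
Number of paths = 149936529

Total paths from (0, 0) to (13, 18): C(31, 13) = 206253075. Paths through (5, 8): (paths (0, 0) → (5, 8)) × (paths (5, 8) → (13, 18)) = C(13, 5) · C(18, 8) = 1287 · 43758 = 56316546. Avoidance count = 206253075 − 56316546 = 149936529.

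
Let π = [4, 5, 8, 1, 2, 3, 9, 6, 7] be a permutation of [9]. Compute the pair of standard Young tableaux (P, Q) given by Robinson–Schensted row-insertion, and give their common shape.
P = [1, 2, 3, 6, 7] / [4, 5, 8, 9];  Q = [1, 2, 3, 7, 9] / [4, 5, 6, 8];  common shape = (5, 4)

Row-insert the values π_1, π_2, … into P one at a time, bumping the leftmost entry strictly greater than the inserted value down to the next row. The recording tableau Q records, in position (i, j), the step at which that cell was added to P.
  Insert 4 (step 1): P = [4];  Q = [1]
  Insert 5 (step 2): P = [4, 5];  Q = [1, 2]
  Insert 8 (step 3): P = [4, 5, 8];  Q = [1, 2, 3]
  Insert 1 (step 4): P = [1, 5, 8] / [4];  Q = [1, 2, 3] / [4]
  Insert 2 (step 5): P = [1, 2, 8] / [4, 5];  Q = [1, 2, 3] / [4, 5]
  Insert 3 (step 6): P = [1, 2, 3] / [4, 5, 8];  Q = [1, 2, 3] / [4, 5, 6]
  Insert 9 (step 7): P = [1, 2, 3, 9] / [4, 5, 8];  Q = [1, 2, 3, 7] / [4, 5, 6]
  Insert 6 (step 8): P = [1, 2, 3, 6] / [4, 5, 8, 9];  Q = [1, 2, 3, 7] / [4, 5, 6, 8]
  Insert 7 (step 9): P = [1, 2, 3, 6, 7] / [4, 5, 8, 9];  Q = [1, 2, 3, 7, 9] / [4, 5, 6, 8]
Final shape: (5, 4).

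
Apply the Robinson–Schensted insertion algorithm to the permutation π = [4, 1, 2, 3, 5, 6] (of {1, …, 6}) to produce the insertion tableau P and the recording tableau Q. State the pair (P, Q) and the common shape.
P = [1, 2, 3, 5, 6] / [4];  Q = [1, 3, 4, 5, 6] / [2];  common shape = (5, 1)

Row-insert the values π_1, π_2, … into P one at a time, bumping the leftmost entry strictly greater than the inserted value down to the next row. The recording tableau Q records, in position (i, j), the step at which that cell was added to P.
  Insert 4 (step 1): P = [4];  Q = [1]
  Insert 1 (step 2): P = [1] / [4];  Q = [1] / [2]
  Insert 2 (step 3): P = [1, 2] / [4];  Q = [1, 3] / [2]
  Insert 3 (step 4): P = [1, 2, 3] / [4];  Q = [1, 3, 4] / [2]
  Insert 5 (step 5): P = [1, 2, 3, 5] / [4];  Q = [1, 3, 4, 5] / [2]
  Insert 6 (step 6): P = [1, 2, 3, 5, 6] / [4];  Q = [1, 3, 4, 5, 6] / [2]
Final shape: (5, 1).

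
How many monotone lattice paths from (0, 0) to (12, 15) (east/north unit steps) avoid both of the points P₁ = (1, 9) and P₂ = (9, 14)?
Number of paths = 14042820

Inclusion–exclusion. Total paths: C(27, 12) = 17383860. Through P₁: C(10, 1)·C(17, 11) = 123760. Through P₂: C(23, 9)·C(4, 3) = 3268760. Since P₁ is strictly southwest of P₂, a monotone path through both must visit P₁ then P₂; paths through both = C(10, 1)·C(13, 8)·C(4, 3) = 51480. Avoid both = 17383860 − 123760 − 3268760 + 51480 = 14042820.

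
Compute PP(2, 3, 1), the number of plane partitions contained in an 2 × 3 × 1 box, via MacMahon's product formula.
PP(2, 3, 1) = 10

Evaluate the triple product over i = 1..2, j = 1..3, k = 1..1. The factors are (2/1) · (3/2) · (4/3) · (3/2) · (4/3) · (5/4). The numerators and denominators telescope so the product is an integer; carrying out the multiplication exactly gives PP(2, 3, 1) = 10.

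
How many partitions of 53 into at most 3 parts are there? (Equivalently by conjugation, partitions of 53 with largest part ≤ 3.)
p(53, parts ≤ 3) = 261

Use the recurrence p(n, m) = p(n, m−1) + p(n−m, m): either the largest part is < m (count p(n, m−1)) or the largest part is exactly m (remove one copy of m, count p(n−m, m)). With p(0, ·) = 1 this gives p(53, parts ≤ 3) = 261. (By conjugating Young diagrams, this also counts partitions of 53 into at most 3 parts.)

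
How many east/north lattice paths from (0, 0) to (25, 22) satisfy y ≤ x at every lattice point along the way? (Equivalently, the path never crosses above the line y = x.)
Number of paths = 2282138106804

By the reflection principle (André's argument), the number of monotone paths to (25, 22) with n ≤ m that never go above y = x is C(47, 25) − C(47, 26) = 14833897694226 − 12551759587422 = 2282138106804.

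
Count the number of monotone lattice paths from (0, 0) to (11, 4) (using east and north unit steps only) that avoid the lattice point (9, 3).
Number of paths = 705

Total paths from (0, 0) to (11, 4): C(15, 11) = 1365. Paths through (9, 3): (paths (0, 0) → (9, 3)) × (paths (9, 3) → (11, 4)) = C(12, 9) · C(3, 2) = 220 · 3 = 660. Avoidance count = 1365 − 660 = 705.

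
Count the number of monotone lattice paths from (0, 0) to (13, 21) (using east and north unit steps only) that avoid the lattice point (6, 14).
Number of paths = 794959440

Total paths from (0, 0) to (13, 21): C(34, 13) = 927983760. Paths through (6, 14): (paths (0, 0) → (6, 14)) × (paths (6, 14) → (13, 21)) = C(20, 6) · C(14, 7) = 38760 · 3432 = 133024320. Avoidance count = 927983760 − 133024320 = 794959440.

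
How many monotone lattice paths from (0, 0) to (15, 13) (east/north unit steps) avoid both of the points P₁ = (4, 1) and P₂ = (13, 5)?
Number of paths = 30457085

Inclusion–exclusion. Total paths: C(28, 15) = 37442160. Through P₁: C(5, 4)·C(23, 11) = 6760390. Through P₂: C(18, 13)·C(10, 2) = 385560. Since P₁ is strictly southwest of P₂, a monotone path through both must visit P₁ then P₂; paths through both = C(5, 4)·C(13, 9)·C(10, 2) = 160875. Avoid both = 37442160 − 6760390 − 385560 + 160875 = 30457085.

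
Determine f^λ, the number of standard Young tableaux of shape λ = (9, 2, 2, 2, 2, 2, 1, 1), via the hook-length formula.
# SYT of shape (9, 2, 2, 2, 2, 2, 1, 1) = 30218265

Hook-length formula: f^λ = n! / Π hook(c), product over all cells c of the Young diagram. For λ = (9, 2, 2, 2, 2, 2, 1, 1), n = 21 boxes. Hook lengths by row (left-to-right, top-to-bottom): [16, 13, 7, 6, 5, 4, 3, 2, 1]; [8, 5]; [7, 4]; [6, 3]; [5, 2]; [4, 1]; [2]; [1]. Product of hooks = 1690730496000. So f^λ = 21! / 1690730496000 = 51090942171709440000 / 1690730496000 = 30218265.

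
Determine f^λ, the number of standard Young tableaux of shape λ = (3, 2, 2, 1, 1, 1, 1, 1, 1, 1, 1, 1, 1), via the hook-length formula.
# SYT of shape (3, 2, 2, 1, 1, 1, 1, 1, 1, 1, 1, 1, 1) = 5236

Hook-length formula: f^λ = n! / Π hook(c), product over all cells c of the Young diagram. For λ = (3, 2, 2, 1, 1, 1, 1, 1, 1, 1, 1, 1, 1), n = 17 boxes. Hook lengths by row (left-to-right, top-to-bottom): [15, 4, 1]; [13, 2]; [12, 1]; [10]; [9]; [8]; [7]; [6]; [5]; [4]; [3]; [2]; [1]. Product of hooks = 67931136000. So f^λ = 17! / 67931136000 = 355687428096000 / 67931136000 = 5236.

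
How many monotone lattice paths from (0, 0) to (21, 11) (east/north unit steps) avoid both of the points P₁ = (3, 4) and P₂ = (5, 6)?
Number of paths = 107072032

Inclusion–exclusion. Total paths: C(32, 21) = 129024480. Through P₁: C(7, 3)·C(25, 18) = 16824500. Through P₂: C(11, 5)·C(21, 16) = 9401238. Since P₁ is strictly southwest of P₂, a monotone path through both must visit P₁ then P₂; paths through both = C(7, 3)·C(4, 2)·C(21, 16) = 4273290. Avoid both = 129024480 − 16824500 − 9401238 + 4273290 = 107072032.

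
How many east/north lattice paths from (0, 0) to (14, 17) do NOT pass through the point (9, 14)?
Number of paths = 219419885

Total paths from (0, 0) to (14, 17): C(31, 14) = 265182525. Paths through (9, 14): (paths (0, 0) → (9, 14)) × (paths (9, 14) → (14, 17)) = C(23, 9) · C(8, 5) = 817190 · 56 = 45762640. Avoidance count = 265182525 − 45762640 = 219419885.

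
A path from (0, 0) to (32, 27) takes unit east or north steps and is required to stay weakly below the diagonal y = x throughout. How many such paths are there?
Number of paths = 8800480226417474

By the reflection principle (André's argument), the number of monotone paths to (32, 27) with n ≤ m that never go above y = x is C(59, 32) − C(59, 33) = 48402641245296107 − 39602161018878633 = 8800480226417474.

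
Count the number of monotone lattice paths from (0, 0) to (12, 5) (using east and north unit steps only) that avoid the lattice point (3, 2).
Number of paths = 3988

Total paths from (0, 0) to (12, 5): C(17, 12) = 6188. Paths through (3, 2): (paths (0, 0) → (3, 2)) × (paths (3, 2) → (12, 5)) = C(5, 3) · C(12, 9) = 10 · 220 = 2200. Avoidance count = 6188 − 2200 = 3988.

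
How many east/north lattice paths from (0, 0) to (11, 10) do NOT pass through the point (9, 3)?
Number of paths = 344796

Total paths from (0, 0) to (11, 10): C(21, 11) = 352716. Paths through (9, 3): (paths (0, 0) → (9, 3)) × (paths (9, 3) → (11, 10)) = C(12, 9) · C(9, 2) = 220 · 36 = 7920. Avoidance count = 352716 − 7920 = 344796.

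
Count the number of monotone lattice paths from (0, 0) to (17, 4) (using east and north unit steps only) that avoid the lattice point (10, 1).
Number of paths = 4665

Total paths from (0, 0) to (17, 4): C(21, 17) = 5985. Paths through (10, 1): (paths (0, 0) → (10, 1)) × (paths (10, 1) → (17, 4)) = C(11, 10) · C(10, 7) = 11 · 120 = 1320. Avoidance count = 5985 − 1320 = 4665.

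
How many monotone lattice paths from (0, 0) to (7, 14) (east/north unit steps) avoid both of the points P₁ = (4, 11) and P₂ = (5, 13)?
Number of paths = 75561

Inclusion–exclusion. Total paths: C(21, 7) = 116280. Through P₁: C(15, 4)·C(6, 3) = 27300. Through P₂: C(18, 5)·C(3, 2) = 25704. Since P₁ is strictly southwest of P₂, a monotone path through both must visit P₁ then P₂; paths through both = C(15, 4)·C(3, 1)·C(3, 2) = 12285. Avoid both = 116280 − 27300 − 25704 + 12285 = 75561.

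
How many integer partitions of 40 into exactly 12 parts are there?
p(40, 12 parts) = 3036

Partitions of n into exactly k parts are in bijection with partitions of n − k into at most k parts (subtract 1 from each part). So p(40, exactly 12) = p(28, parts ≤ 12). Computing via the recurrence p(m, j) = p(m, j−1) + p(m−j, j) gives 3036.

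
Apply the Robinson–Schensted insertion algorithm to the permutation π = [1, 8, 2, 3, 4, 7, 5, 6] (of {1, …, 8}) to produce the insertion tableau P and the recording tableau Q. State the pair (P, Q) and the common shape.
P = [1, 2, 3, 4, 5, 6] / [7] / [8];  Q = [1, 2, 4, 5, 6, 8] / [3] / [7];  common shape = (6, 1, 1)

Row-insert the values π_1, π_2, … into P one at a time, bumping the leftmost entry strictly greater than the inserted value down to the next row. The recording tableau Q records, in position (i, j), the step at which that cell was added to P.
  Insert 1 (step 1): P = [1];  Q = [1]
  Insert 8 (step 2): P = [1, 8];  Q = [1, 2]
  Insert 2 (step 3): P = [1, 2] / [8];  Q = [1, 2] / [3]
  Insert 3 (step 4): P = [1, 2, 3] / [8];  Q = [1, 2, 4] / [3]
  Insert 4 (step 5): P = [1, 2, 3, 4] / [8];  Q = [1, 2, 4, 5] / [3]
  Insert 7 (step 6): P = [1, 2, 3, 4, 7] / [8];  Q = [1, 2, 4, 5, 6] / [3]
  Insert 5 (step 7): P = [1, 2, 3, 4, 5] / [7] / [8];  Q = [1, 2, 4, 5, 6] / [3] / [7]
  Insert 6 (step 8): P = [1, 2, 3, 4, 5, 6] / [7] / [8];  Q = [1, 2, 4, 5, 6, 8] / [3] / [7]
Final shape: (6, 1, 1).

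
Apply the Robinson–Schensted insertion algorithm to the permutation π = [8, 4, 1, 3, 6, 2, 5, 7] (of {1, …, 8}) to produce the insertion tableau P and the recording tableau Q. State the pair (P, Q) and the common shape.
P = [1, 2, 5, 7] / [3, 6] / [4] / [8];  Q = [1, 4, 5, 8] / [2, 7] / [3] / [6];  common shape = (4, 2, 1, 1)

Row-insert the values π_1, π_2, … into P one at a time, bumping the leftmost entry strictly greater than the inserted value down to the next row. The recording tableau Q records, in position (i, j), the step at which that cell was added to P.
  Insert 8 (step 1): P = [8];  Q = [1]
  Insert 4 (step 2): P = [4] / [8];  Q = [1] / [2]
  Insert 1 (step 3): P = [1] / [4] / [8];  Q = [1] / [2] / [3]
  Insert 3 (step 4): P = [1, 3] / [4] / [8];  Q = [1, 4] / [2] / [3]
  Insert 6 (step 5): P = [1, 3, 6] / [4] / [8];  Q = [1, 4, 5] / [2] / [3]
  Insert 2 (step 6): P = [1, 2, 6] / [3] / [4] / [8];  Q = [1, 4, 5] / [2] / [3] / [6]
  Insert 5 (step 7): P = [1, 2, 5] / [3, 6] / [4] / [8];  Q = [1, 4, 5] / [2, 7] / [3] / [6]
  Insert 7 (step 8): P = [1, 2, 5, 7] / [3, 6] / [4] / [8];  Q = [1, 4, 5, 8] / [2, 7] / [3] / [6]
Final shape: (4, 2, 1, 1).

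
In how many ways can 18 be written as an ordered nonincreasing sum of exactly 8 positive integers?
p(18, 8 parts) = 40

Partitions of n into exactly k parts are in bijection with partitions of n − k into at most k parts (subtract 1 from each part). So p(18, exactly 8) = p(10, parts ≤ 8). Computing via the recurrence p(m, j) = p(m, j−1) + p(m−j, j) gives 40.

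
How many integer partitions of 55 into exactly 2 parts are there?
p(55, 2 parts) = 27

Partitions of n into exactly k parts are in bijection with partitions of n − k into at most k parts (subtract 1 from each part). So p(55, exactly 2) = p(53, parts ≤ 2). Computing via the recurrence p(m, j) = p(m, j−1) + p(m−j, j) gives 27.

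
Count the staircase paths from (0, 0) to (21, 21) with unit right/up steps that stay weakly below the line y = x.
C_21 = 24466267020

These NE paths below the diagonal are counted by the Catalan number C_n = (1/(n + 1)) · C(2n, n). For n = 21: C_21 = (1/22) · C(42, 21) = 538257874440/22 = 24466267020.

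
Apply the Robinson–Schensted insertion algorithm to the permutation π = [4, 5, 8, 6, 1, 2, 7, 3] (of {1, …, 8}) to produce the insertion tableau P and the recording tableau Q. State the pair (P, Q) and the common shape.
P = [1, 2, 3, 7] / [4, 5, 6] / [8];  Q = [1, 2, 3, 7] / [4, 6, 8] / [5];  common shape = (4, 3, 1)

Row-insert the values π_1, π_2, … into P one at a time, bumping the leftmost entry strictly greater than the inserted value down to the next row. The recording tableau Q records, in position (i, j), the step at which that cell was added to P.
  Insert 4 (step 1): P = [4];  Q = [1]
  Insert 5 (step 2): P = [4, 5];  Q = [1, 2]
  Insert 8 (step 3): P = [4, 5, 8];  Q = [1, 2, 3]
  Insert 6 (step 4): P = [4, 5, 6] / [8];  Q = [1, 2, 3] / [4]
  Insert 1 (step 5): P = [1, 5, 6] / [4] / [8];  Q = [1, 2, 3] / [4] / [5]
  Insert 2 (step 6): P = [1, 2, 6] / [4, 5] / [8];  Q = [1, 2, 3] / [4, 6] / [5]
  Insert 7 (step 7): P = [1, 2, 6, 7] / [4, 5] / [8];  Q = [1, 2, 3, 7] / [4, 6] / [5]
  Insert 3 (step 8): P = [1, 2, 3, 7] / [4, 5, 6] / [8];  Q = [1, 2, 3, 7] / [4, 6, 8] / [5]
Final shape: (4, 3, 1).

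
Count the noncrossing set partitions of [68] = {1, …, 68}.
C_68 = 86218923998960285726185640663701108500

These noncrossing partitions are counted by the Catalan number C_n = (1/(n + 1)) · C(2n, n). For n = 68: C_68 = (1/69) · C(136, 68) = 5949105755928259715106809205795376486500/69 = 86218923998960285726185640663701108500.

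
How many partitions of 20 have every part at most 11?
p(20, parts ≤ 11) = 560

Use the recurrence p(n, m) = p(n, m−1) + p(n−m, m): either the largest part is < m (count p(n, m−1)) or the largest part is exactly m (remove one copy of m, count p(n−m, m)). With p(0, ·) = 1 this gives p(20, parts ≤ 11) = 560. (By conjugating Young diagrams, this also counts partitions of 20 into at most 11 parts.)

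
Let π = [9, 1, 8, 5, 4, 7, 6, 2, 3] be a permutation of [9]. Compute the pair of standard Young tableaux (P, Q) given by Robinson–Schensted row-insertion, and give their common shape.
P = [1, 2, 3] / [4, 6] / [5, 7] / [8] / [9];  Q = [1, 3, 6] / [2, 7] / [4, 9] / [5] / [8];  common shape = (3, 2, 2, 1, 1)

Row-insert the values π_1, π_2, … into P one at a time, bumping the leftmost entry strictly greater than the inserted value down to the next row. The recording tableau Q records, in position (i, j), the step at which that cell was added to P.
  Insert 9 (step 1): P = [9];  Q = [1]
  Insert 1 (step 2): P = [1] / [9];  Q = [1] / [2]
  Insert 8 (step 3): P = [1, 8] / [9];  Q = [1, 3] / [2]
  Insert 5 (step 4): P = [1, 5] / [8] / [9];  Q = [1, 3] / [2] / [4]
  Insert 4 (step 5): P = [1, 4] / [5] / [8] / [9];  Q = [1, 3] / [2] / [4] / [5]
  Insert 7 (step 6): P = [1, 4, 7] / [5] / [8] / [9];  Q = [1, 3, 6] / [2] / [4] / [5]
  Insert 6 (step 7): P = [1, 4, 6] / [5, 7] / [8] / [9];  Q = [1, 3, 6] / [2, 7] / [4] / [5]
  Insert 2 (step 8): P = [1, 2, 6] / [4, 7] / [5] / [8] / [9];  Q = [1, 3, 6] / [2, 7] / [4] / [5] / [8]
  Insert 3 (step 9): P = [1, 2, 3] / [4, 6] / [5, 7] / [8] / [9];  Q = [1, 3, 6] / [2, 7] / [4, 9] / [5] / [8]
Final shape: (3, 2, 2, 1, 1).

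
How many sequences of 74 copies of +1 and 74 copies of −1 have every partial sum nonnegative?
C_74 = 311496878311103321137536291518809134027240

These ballot sequences are counted by the Catalan number C_n = (1/(n + 1)) · C(2n, n). For n = 74: C_74 = (1/75) · C(148, 74) = 23362265873332749085315221863910685052043000/75 = 311496878311103321137536291518809134027240.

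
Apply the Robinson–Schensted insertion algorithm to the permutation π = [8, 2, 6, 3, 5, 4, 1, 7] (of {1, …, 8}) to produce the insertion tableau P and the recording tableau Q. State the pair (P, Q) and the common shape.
P = [1, 3, 4, 7] / [2] / [5] / [6] / [8];  Q = [1, 3, 5, 8] / [2] / [4] / [6] / [7];  common shape = (4, 1, 1, 1, 1)

Row-insert the values π_1, π_2, … into P one at a time, bumping the leftmost entry strictly greater than the inserted value down to the next row. The recording tableau Q records, in position (i, j), the step at which that cell was added to P.
  Insert 8 (step 1): P = [8];  Q = [1]
  Insert 2 (step 2): P = [2] / [8];  Q = [1] / [2]
  Insert 6 (step 3): P = [2, 6] / [8];  Q = [1, 3] / [2]
  Insert 3 (step 4): P = [2, 3] / [6] / [8];  Q = [1, 3] / [2] / [4]
  Insert 5 (step 5): P = [2, 3, 5] / [6] / [8];  Q = [1, 3, 5] / [2] / [4]
  Insert 4 (step 6): P = [2, 3, 4] / [5] / [6] / [8];  Q = [1, 3, 5] / [2] / [4] / [6]
  Insert 1 (step 7): P = [1, 3, 4] / [2] / [5] / [6] / [8];  Q = [1, 3, 5] / [2] / [4] / [6] / [7]
  Insert 7 (step 8): P = [1, 3, 4, 7] / [2] / [5] / [6] / [8];  Q = [1, 3, 5, 8] / [2] / [4] / [6] / [7]
Final shape: (4, 1, 1, 1, 1).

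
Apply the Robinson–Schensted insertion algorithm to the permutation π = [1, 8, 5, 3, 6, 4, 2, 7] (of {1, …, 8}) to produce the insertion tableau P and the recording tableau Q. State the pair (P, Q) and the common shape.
P = [1, 2, 4, 7] / [3, 6] / [5] / [8];  Q = [1, 2, 5, 8] / [3, 6] / [4] / [7];  common shape = (4, 2, 1, 1)

Row-insert the values π_1, π_2, … into P one at a time, bumping the leftmost entry strictly greater than the inserted value down to the next row. The recording tableau Q records, in position (i, j), the step at which that cell was added to P.
  Insert 1 (step 1): P = [1];  Q = [1]
  Insert 8 (step 2): P = [1, 8];  Q = [1, 2]
  Insert 5 (step 3): P = [1, 5] / [8];  Q = [1, 2] / [3]
  Insert 3 (step 4): P = [1, 3] / [5] / [8];  Q = [1, 2] / [3] / [4]
  Insert 6 (step 5): P = [1, 3, 6] / [5] / [8];  Q = [1, 2, 5] / [3] / [4]
  Insert 4 (step 6): P = [1, 3, 4] / [5, 6] / [8];  Q = [1, 2, 5] / [3, 6] / [4]
  Insert 2 (step 7): P = [1, 2, 4] / [3, 6] / [5] / [8];  Q = [1, 2, 5] / [3, 6] / [4] / [7]
  Insert 7 (step 8): P = [1, 2, 4, 7] / [3, 6] / [5] / [8];  Q = [1, 2, 5, 8] / [3, 6] / [4] / [7]
Final shape: (4, 2, 1, 1).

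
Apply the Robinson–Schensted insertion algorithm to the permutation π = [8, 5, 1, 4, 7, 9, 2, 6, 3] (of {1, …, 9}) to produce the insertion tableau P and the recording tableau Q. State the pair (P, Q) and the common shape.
P = [1, 2, 3, 9] / [4, 6] / [5, 7] / [8];  Q = [1, 4, 5, 6] / [2, 8] / [3, 9] / [7];  common shape = (4, 2, 2, 1)

Row-insert the values π_1, π_2, … into P one at a time, bumping the leftmost entry strictly greater than the inserted value down to the next row. The recording tableau Q records, in position (i, j), the step at which that cell was added to P.
  Insert 8 (step 1): P = [8];  Q = [1]
  Insert 5 (step 2): P = [5] / [8];  Q = [1] / [2]
  Insert 1 (step 3): P = [1] / [5] / [8];  Q = [1] / [2] / [3]
  Insert 4 (step 4): P = [1, 4] / [5] / [8];  Q = [1, 4] / [2] / [3]
  Insert 7 (step 5): P = [1, 4, 7] / [5] / [8];  Q = [1, 4, 5] / [2] / [3]
  Insert 9 (step 6): P = [1, 4, 7, 9] / [5] / [8];  Q = [1, 4, 5, 6] / [2] / [3]
  Insert 2 (step 7): P = [1, 2, 7, 9] / [4] / [5] / [8];  Q = [1, 4, 5, 6] / [2] / [3] / [7]
  Insert 6 (step 8): P = [1, 2, 6, 9] / [4, 7] / [5] / [8];  Q = [1, 4, 5, 6] / [2, 8] / [3] / [7]
  Insert 3 (step 9): P = [1, 2, 3, 9] / [4, 6] / [5, 7] / [8];  Q = [1, 4, 5, 6] / [2, 8] / [3, 9] / [7]
Final shape: (4, 2, 2, 1).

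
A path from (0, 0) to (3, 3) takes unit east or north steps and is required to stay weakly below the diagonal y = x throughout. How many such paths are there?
Number of paths = 5

By the reflection principle (André's argument), the number of monotone paths to (3, 3) with n ≤ m that never go above y = x is C(6, 3) − C(6, 4) = 20 − 15 = 5.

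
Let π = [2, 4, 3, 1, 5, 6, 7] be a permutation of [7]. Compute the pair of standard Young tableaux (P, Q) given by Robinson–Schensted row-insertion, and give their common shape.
P = [1, 3, 5, 6, 7] / [2] / [4];  Q = [1, 2, 5, 6, 7] / [3] / [4];  common shape = (5, 1, 1)

Row-insert the values π_1, π_2, … into P one at a time, bumping the leftmost entry strictly greater than the inserted value down to the next row. The recording tableau Q records, in position (i, j), the step at which that cell was added to P.
  Insert 2 (step 1): P = [2];  Q = [1]
  Insert 4 (step 2): P = [2, 4];  Q = [1, 2]
  Insert 3 (step 3): P = [2, 3] / [4];  Q = [1, 2] / [3]
  Insert 1 (step 4): P = [1, 3] / [2] / [4];  Q = [1, 2] / [3] / [4]
  Insert 5 (step 5): P = [1, 3, 5] / [2] / [4];  Q = [1, 2, 5] / [3] / [4]
  Insert 6 (step 6): P = [1, 3, 5, 6] / [2] / [4];  Q = [1, 2, 5, 6] / [3] / [4]
  Insert 7 (step 7): P = [1, 3, 5, 6, 7] / [2] / [4];  Q = [1, 2, 5, 6, 7] / [3] / [4]
Final shape: (5, 1, 1).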